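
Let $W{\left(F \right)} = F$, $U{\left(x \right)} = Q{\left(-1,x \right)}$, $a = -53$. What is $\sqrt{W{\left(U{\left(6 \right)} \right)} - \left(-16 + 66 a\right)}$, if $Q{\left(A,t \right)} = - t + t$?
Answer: $\sqrt{3514} \approx 59.279$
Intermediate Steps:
$Q{\left(A,t \right)} = 0$
$U{\left(x \right)} = 0$
$\sqrt{W{\left(U{\left(6 \right)} \right)} - \left(-16 + 66 a\right)} = \sqrt{0 + \left(16 - -3498\right)} = \sqrt{0 + \left(16 + 3498\right)} = \sqrt{0 + 3514} = \sqrt{3514}$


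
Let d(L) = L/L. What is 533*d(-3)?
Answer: 533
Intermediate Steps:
d(L) = 1
533*d(-3) = 533*1 = 533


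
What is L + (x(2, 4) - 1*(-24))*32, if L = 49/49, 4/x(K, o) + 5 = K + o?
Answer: 897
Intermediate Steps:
x(K, o) = 4/(-5 + K + o) (x(K, o) = 4/(-5 + (K + o)) = 4/(-5 + K + o))
L = 1 (L = 49*(1/49) = 1)
L + (x(2, 4) - 1*(-24))*32 = 1 + (4/(-5 + 2 + 4) - 1*(-24))*32 = 1 + (4/1 + 24)*32 = 1 + (4*1 + 24)*32 = 1 + (4 + 24)*32 = 1 + 28*32 = 1 + 896 = 897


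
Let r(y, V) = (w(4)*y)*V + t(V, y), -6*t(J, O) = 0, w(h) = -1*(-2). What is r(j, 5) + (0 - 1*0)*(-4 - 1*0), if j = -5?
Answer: -50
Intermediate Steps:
w(h) = 2
t(J, O) = 0 (t(J, O) = -⅙*0 = 0)
r(y, V) = 2*V*y (r(y, V) = (2*y)*V + 0 = 2*V*y + 0 = 2*V*y)
r(j, 5) + (0 - 1*0)*(-4 - 1*0) = 2*5*(-5) + (0 - 1*0)*(-4 - 1*0) = -50 + (0 + 0)*(-4 + 0) = -50 + 0*(-4) = -50 + 0 = -50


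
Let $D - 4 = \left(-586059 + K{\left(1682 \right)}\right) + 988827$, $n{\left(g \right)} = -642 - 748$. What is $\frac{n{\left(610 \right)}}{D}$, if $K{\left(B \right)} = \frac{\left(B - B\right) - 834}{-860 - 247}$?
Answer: $- \frac{256455}{74311573} \approx -0.0034511$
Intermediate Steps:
$n{\left(g \right)} = -1390$ ($n{\left(g \right)} = -642 - 748 = -1390$)
$K{\left(B \right)} = \frac{278}{369}$ ($K{\left(B \right)} = \frac{0 - 834}{-1107} = \left(-834\right) \left(- \frac{1}{1107}\right) = \frac{278}{369}$)
$D = \frac{148623146}{369}$ ($D = 4 + \left(\left(-586059 + \frac{278}{369}\right) + 988827\right) = 4 + \left(- \frac{216255493}{369} + 988827\right) = 4 + \frac{148621670}{369} = \frac{148623146}{369} \approx 4.0277 \cdot 10^{5}$)
$\frac{n{\left(610 \right)}}{D} = - \frac{1390}{\frac{148623146}{369}} = \left(-1390\right) \frac{369}{148623146} = - \frac{256455}{74311573}$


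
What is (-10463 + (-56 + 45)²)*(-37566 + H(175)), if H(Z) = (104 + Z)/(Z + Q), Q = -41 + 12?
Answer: 28359610047/73 ≈ 3.8849e+8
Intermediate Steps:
Q = -29
H(Z) = (104 + Z)/(-29 + Z) (H(Z) = (104 + Z)/(Z - 29) = (104 + Z)/(-29 + Z))
(-10463 + (-56 + 45)²)*(-37566 + H(175)) = (-10463 + (-56 + 45)²)*(-37566 + (104 + 175)/(-29 + 175)) = (-10463 + (-11)²)*(-37566 + 279/146) = (-10463 + 121)*(-37566 + (1/146)*279) = -10342*(-37566 + 279/146) = -10342*(-5484357/146) = 28359610047/73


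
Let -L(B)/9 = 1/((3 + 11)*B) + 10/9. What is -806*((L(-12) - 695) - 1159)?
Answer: 42065543/28 ≈ 1.5023e+6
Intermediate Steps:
L(B) = -10 - 9/(14*B) (L(B) = -9*(1/((3 + 11)*B) + 10/9) = -9*(1/(14*B) + 10*(1/9)) = -9*(1/(14*B) + 10/9) = -9*(10/9 + 1/(14*B)) = -10 - 9/(14*B))
-806*((L(-12) - 695) - 1159) = -806*(((-10 - 9/14/(-12)) - 695) - 1159) = -806*(((-10 - 9/14*(-1/12)) - 695) - 1159) = -806*(((-10 + 3/56) - 695) - 1159) = -806*((-557/56 - 695) - 1159) = -806*(-39477/56 - 1159) = -806*(-104381/56) = 42065543/28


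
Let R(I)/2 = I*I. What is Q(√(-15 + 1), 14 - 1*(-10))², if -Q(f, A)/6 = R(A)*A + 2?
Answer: 27522810000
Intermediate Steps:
R(I) = 2*I² (R(I) = 2*(I*I) = 2*I²)
Q(f, A) = -12 - 12*A³ (Q(f, A) = -6*((2*A²)*A + 2) = -6*(2*A³ + 2) = -6*(2 + 2*A³) = -12 - 12*A³)
Q(√(-15 + 1), 14 - 1*(-10))² = (-12 - 12*(14 - 1*(-10))³)² = (-12 - 12*(14 + 10)³)² = (-12 - 12*24³)² = (-12 - 12*13824)² = (-12 - 165888)² = (-165900)² = 27522810000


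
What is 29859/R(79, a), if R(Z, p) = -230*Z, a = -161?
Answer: -29859/18170 ≈ -1.6433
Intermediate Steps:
29859/R(79, a) = 29859/((-230*79)) = 29859/(-18170) = 29859*(-1/18170) = -29859/18170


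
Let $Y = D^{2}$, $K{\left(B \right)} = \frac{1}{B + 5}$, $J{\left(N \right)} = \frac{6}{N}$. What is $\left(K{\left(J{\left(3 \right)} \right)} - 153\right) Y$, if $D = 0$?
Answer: $0$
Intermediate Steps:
$K{\left(B \right)} = \frac{1}{5 + B}$
$Y = 0$ ($Y = 0^{2} = 0$)
$\left(K{\left(J{\left(3 \right)} \right)} - 153\right) Y = \left(\frac{1}{5 + \frac{6}{3}} - 153\right) 0 = \left(\frac{1}{5 + 6 \cdot \frac{1}{3}} - 153\right) 0 = \left(\frac{1}{5 + 2} - 153\right) 0 = \left(\frac{1}{7} - 153\right) 0 = \left(- \frac{1070}{7}\right) 0 = 0$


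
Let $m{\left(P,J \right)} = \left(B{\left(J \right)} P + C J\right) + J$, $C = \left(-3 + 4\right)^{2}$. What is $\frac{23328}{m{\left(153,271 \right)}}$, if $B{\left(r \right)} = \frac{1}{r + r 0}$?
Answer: $\frac{6321888}{147035} \approx 42.996$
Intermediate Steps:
$B{\left(r \right)} = \frac{1}{r}$ ($B{\left(r \right)} = \frac{1}{r + 0} = \frac{1}{r}$)
$C = 1$ ($C = 1^{2} = 1$)
$m{\left(P,J \right)} = 2 J + \frac{P}{J}$ ($m{\left(P,J \right)} = \left(\frac{P}{J} + 1 J\right) + J = \left(\frac{P}{J} + J\right) + J = \left(J + \frac{P}{J}\right) + J = 2 J + \frac{P}{J}$)
$\frac{23328}{m{\left(153,271 \right)}} = \frac{23328}{2 \cdot 271 + \frac{153}{271}} = \frac{23328}{542 + 153 \cdot \frac{1}{271}} = \frac{23328}{542 + \frac{153}{271}} = \frac{23328}{\frac{147035}{271}} = 23328 \cdot \frac{271}{147035} = \frac{6321888}{147035}$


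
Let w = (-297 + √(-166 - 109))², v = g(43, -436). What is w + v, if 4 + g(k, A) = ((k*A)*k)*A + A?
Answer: 351574998 - 2970*I*√11 ≈ 3.5158e+8 - 9850.4*I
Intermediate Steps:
g(k, A) = -4 + A + A²*k² (g(k, A) = -4 + (((k*A)*k)*A + A) = -4 + (((A*k)*k)*A + A) = -4 + ((A*k²)*A + A) = -4 + (A²*k² + A) = -4 + (A + A²*k²) = -4 + A + A²*k²)
v = 351487064 (v = -4 - 436 + (-436)²*43² = -4 - 436 + 190096*1849 = -4 - 436 + 351487504 = 351487064)
w = (-297 + 5*I*√11)² (w = (-297 + √(-275))² = (-297 + 5*I*√11)² ≈ 87934.0 - 9850.4*I)
w + v = (87934 - 2970*I*√11) + 351487064 = 351574998 - 2970*I*√11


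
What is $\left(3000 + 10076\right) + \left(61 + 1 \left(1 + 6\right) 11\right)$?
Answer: $13214$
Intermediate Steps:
$\left(3000 + 10076\right) + \left(61 + 1 \left(1 + 6\right) 11\right) = 13076 + \left(61 + 1 \cdot 7 \cdot 11\right) = 13076 + \left(61 + 7 \cdot 11\right) = 13076 + \left(61 + 77\right) = 13076 + 138 = 13214$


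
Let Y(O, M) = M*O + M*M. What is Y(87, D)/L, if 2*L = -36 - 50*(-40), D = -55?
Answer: -880/491 ≈ -1.7923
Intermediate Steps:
Y(O, M) = M² + M*O (Y(O, M) = M*O + M² = M² + M*O)
L = 982 (L = (-36 - 50*(-40))/2 = (-36 + 2000)/2 = (½)*1964 = 982)
Y(87, D)/L = -55*(-55 + 87)/982 = -55*32*(1/982) = -1760*1/982 = -880/491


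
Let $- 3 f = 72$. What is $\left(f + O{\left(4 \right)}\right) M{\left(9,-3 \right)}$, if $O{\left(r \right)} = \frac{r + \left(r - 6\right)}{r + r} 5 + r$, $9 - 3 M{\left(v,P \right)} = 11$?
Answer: $\frac{25}{2} \approx 12.5$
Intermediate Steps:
$M{\left(v,P \right)} = - \frac{2}{3}$ ($M{\left(v,P \right)} = 3 - \frac{11}{3} = - \frac{2}{3}$)
$O{\left(r \right)} = r + \frac{5 \left(-6 + 2 r\right)}{2 r}$ ($O{\left(r \right)} = \frac{r + \left(r - 6\right)}{2 r} 5 + r = \left(r + \left(-6 + r\right)\right) \frac{1}{2 r} 5 + r = \left(-6 + 2 r\right) \frac{1}{2 r} 5 + r = \frac{-6 + 2 r}{2 r} 5 + r = \frac{5 \left(-6 + 2 r\right)}{2 r} + r = r + \frac{5 \left(-6 + 2 r\right)}{2 r}$)
$f = -24$ ($f = \left(- \frac{1}{3}\right) 72 = -24$)
$\left(f + O{\left(4 \right)}\right) M{\left(9,-3 \right)} = \left(-24 + \left(5 + 4 - \frac{15}{4}\right)\right) \left(- \frac{2}{3}\right) = \left(-24 + \frac{21}{4}\right) \left(- \frac{2}{3}\right) = \left(- \frac{75}{4}\right) \left(- \frac{2}{3}\right) = \frac{25}{2}$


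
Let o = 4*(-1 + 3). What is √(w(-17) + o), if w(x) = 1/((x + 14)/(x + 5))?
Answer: 2*√3 ≈ 3.4641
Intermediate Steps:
o = 8 (o = 4*2 = 8)
w(x) = (5 + x)/(14 + x) (w(x) = 1/((14 + x)/(5 + x)) = (5 + x)/(14 + x))
√(w(-17) + o) = √((5 - 17)/(14 - 17) + 8) = √(-12/(-3) + 8) = √(-⅓*(-12) + 8) = √(4 + 8) = √12 = 2*√3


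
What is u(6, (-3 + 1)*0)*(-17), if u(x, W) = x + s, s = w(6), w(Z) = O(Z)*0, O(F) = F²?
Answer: -102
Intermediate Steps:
w(Z) = 0 (w(Z) = Z²*0 = 0)
s = 0
u(x, W) = x (u(x, W) = x + 0 = x)
u(6, (-3 + 1)*0)*(-17) = 6*(-17) = -102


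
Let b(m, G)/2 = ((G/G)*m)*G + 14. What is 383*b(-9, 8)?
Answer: -44428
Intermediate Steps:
b(m, G) = 28 + 2*G*m (b(m, G) = 2*(((G/G)*m)*G + 14) = 2*((1*m)*G + 14) = 2*(m*G + 14) = 2*(G*m + 14) = 2*(14 + G*m) = 28 + 2*G*m)
383*b(-9, 8) = 383*(28 + 2*8*(-9)) = 383*(28 - 144) = 383*(-116) = -44428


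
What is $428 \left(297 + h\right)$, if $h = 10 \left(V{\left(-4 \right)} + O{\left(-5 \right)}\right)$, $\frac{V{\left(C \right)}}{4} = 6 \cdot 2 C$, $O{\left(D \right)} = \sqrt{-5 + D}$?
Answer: $-694644 + 4280 i \sqrt{10} \approx -6.9464 \cdot 10^{5} + 13535.0 i$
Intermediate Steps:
$V{\left(C \right)} = 48 C$ ($V{\left(C \right)} = 4 \cdot 6 \cdot 2 C = 4 \cdot 12 C = 48 C$)
$h = -1920 + 10 i \sqrt{10}$ ($h = 10 \left(48 \left(-4\right) + \sqrt{-5 - 5}\right) = 10 \left(-192 + \sqrt{-10}\right) = 10 \left(-192 + i \sqrt{10}\right) = -1920 + 10 i \sqrt{10} \approx -1920.0 + 31.623 i$)
$428 \left(297 + h\right) = 428 \left(297 - \left(1920 - 10 i \sqrt{10}\right)\right) = 428 \left(-1623 + 10 i \sqrt{10}\right) = -694644 + 4280 i \sqrt{10}$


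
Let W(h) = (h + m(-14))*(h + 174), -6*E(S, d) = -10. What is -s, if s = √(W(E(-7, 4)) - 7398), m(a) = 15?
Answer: -2*I*√10058/3 ≈ -66.86*I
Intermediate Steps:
E(S, d) = 5/3 (E(S, d) = -⅙*(-10) = 5/3)
W(h) = (15 + h)*(174 + h) (W(h) = (h + 15)*(h + 174) = (15 + h)*(174 + h))
s = 2*I*√10058/3 (s = √((2610 + (5/3)² + 189*(5/3)) - 7398) = √((2610 + 25/9 + 315) - 7398) = √(26350/9 - 7398) = √(-40232/9) = 2*I*√10058/3 ≈ 66.86*I)
-s = -2*I*√10058/3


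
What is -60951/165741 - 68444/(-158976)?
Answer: 137852569/2195736768 ≈ 0.062782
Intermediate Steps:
-60951/165741 - 68444/(-158976) = -60951*1/165741 - 68444*(-1/158976) = -20317/55247 + 17111/39744 = 137852569/2195736768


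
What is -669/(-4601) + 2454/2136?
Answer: 2119973/1637956 ≈ 1.2943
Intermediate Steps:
-669/(-4601) + 2454/2136 = -669*(-1/4601) + 2454*(1/2136) = 669/4601 + 409/356 = 2119973/1637956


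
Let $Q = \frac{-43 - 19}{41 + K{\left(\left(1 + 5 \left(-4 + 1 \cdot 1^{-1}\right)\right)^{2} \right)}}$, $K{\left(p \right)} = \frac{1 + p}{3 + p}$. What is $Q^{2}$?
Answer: $\frac{38056561}{17455684} \approx 2.1802$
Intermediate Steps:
$K{\left(p \right)} = \frac{1 + p}{3 + p}$
$Q = - \frac{6169}{4178}$ ($Q = \frac{-43 - 19}{41 + \frac{1 + \left(1 + 5 \left(-4 + 1 \cdot 1^{-1}\right)\right)^{2}}{3 + \left(1 + 5 \left(-4 + 1 \cdot 1^{-1}\right)\right)^{2}}} = - \frac{62}{41 + \frac{1 + \left(1 + 5 \left(-4 + 1 \cdot 1\right)\right)^{2}}{3 + \left(1 + 5 \left(-4 + 1 \cdot 1\right)\right)^{2}}} = - \frac{62}{41 + \frac{1 + \left(1 + 5 \left(-4 + 1\right)\right)^{2}}{3 + \left(1 + 5 \left(-4 + 1\right)\right)^{2}}} = - \frac{62}{41 + \frac{1 + \left(1 + 5 \left(-3\right)\right)^{2}}{3 + \left(1 + 5 \left(-3\right)\right)^{2}}} = - \frac{62}{41 + \frac{1 + \left(1 - 15\right)^{2}}{3 + \left(1 - 15\right)^{2}}} = - \frac{62}{41 + \frac{1 + \left(-14\right)^{2}}{3 + \left(-14\right)^{2}}} = - \frac{62}{41 + \frac{1 + 196}{3 + 196}} = - \frac{62}{41 + \frac{1}{199} \cdot 197} = - \frac{62}{41 + \frac{197}{199}} = - \frac{62}{\frac{8356}{199}} = \left(-62\right) \frac{199}{8356} = - \frac{6169}{4178} \approx -1.4765$)
$Q^{2} = \left(- \frac{6169}{4178}\right)^{2} = \frac{38056561}{17455684}$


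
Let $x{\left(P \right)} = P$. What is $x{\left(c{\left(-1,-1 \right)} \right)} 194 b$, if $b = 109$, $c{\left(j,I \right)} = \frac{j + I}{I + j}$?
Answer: $21146$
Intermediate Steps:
$c{\left(j,I \right)} = 1$ ($c{\left(j,I \right)} = \frac{I + j}{I + j} = 1$)
$x{\left(c{\left(-1,-1 \right)} \right)} 194 b = 1 \cdot 194 \cdot 109 = 194 \cdot 109 = 21146$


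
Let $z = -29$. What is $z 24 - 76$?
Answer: $-772$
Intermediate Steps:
$z 24 - 76 = \left(-29\right) 24 - 76 = -696 - 76 = -772$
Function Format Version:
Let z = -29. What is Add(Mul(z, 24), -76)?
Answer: -772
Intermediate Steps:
Add(Mul(z, 24), -76) = Add(Mul(-29, 24), -76) = Add(-696, -76) = -772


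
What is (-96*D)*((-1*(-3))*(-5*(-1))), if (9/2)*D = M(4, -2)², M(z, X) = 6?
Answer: -11520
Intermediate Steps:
D = 8 (D = (2/9)*6² = (2/9)*36 = 8)
(-96*D)*((-1*(-3))*(-5*(-1))) = (-96*8)*((-1*(-3))*(-5*(-1))) = -2304*5 = -768*15 = -11520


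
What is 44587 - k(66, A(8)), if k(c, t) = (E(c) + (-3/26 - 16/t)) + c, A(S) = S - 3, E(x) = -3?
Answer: 5788551/130 ≈ 44527.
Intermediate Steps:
A(S) = -3 + S
k(c, t) = -81/26 + c - 16/t (k(c, t) = (-3 + (-3/26 - 16/t)) + c = (-81/26 - 16/t) + c = -81/26 + c - 16/t)
44587 - k(66, A(8)) = 44587 - (-81/26 + 66 - 16/(-3 + 8)) = 44587 - (-81/26 + 66 - 16/5) = 44587 - 1*7759/130 = 44587 - 7759/130 = 5788551/130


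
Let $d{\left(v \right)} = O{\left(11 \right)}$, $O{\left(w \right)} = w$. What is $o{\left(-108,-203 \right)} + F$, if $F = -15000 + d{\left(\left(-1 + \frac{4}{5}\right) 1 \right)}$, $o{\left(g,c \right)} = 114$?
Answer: $-14875$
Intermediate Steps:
$d{\left(v \right)} = 11$
$F = -14989$ ($F = -15000 + 11 = -14989$)
$o{\left(-108,-203 \right)} + F = 114 - 14989 = -14875$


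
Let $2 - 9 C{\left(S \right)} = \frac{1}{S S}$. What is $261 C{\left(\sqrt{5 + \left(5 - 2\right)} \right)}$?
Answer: $\frac{435}{8} \approx 54.375$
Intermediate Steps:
$C{\left(S \right)} = \frac{2}{9} - \frac{1}{9 S^{2}}$ ($C{\left(S \right)} = \frac{2}{9} - \frac{1}{9 S S} = \frac{2}{9} - \frac{1}{9 S^{2}}$)
$261 C{\left(\sqrt{5 + \left(5 - 2\right)} \right)} = 261 \left(\frac{2}{9} - \frac{1}{9 \left(5 + \left(5 - 2\right)\right)}\right) = 261 \left(\frac{2}{9} - \frac{1}{9 \left(5 + 3\right)}\right) = 261 \left(\frac{2}{9} - \frac{1}{9 \cdot 8}\right) = 261 \left(\frac{2}{9} - \frac{1}{72}\right) = 261 \cdot \frac{5}{24} = \frac{435}{8}$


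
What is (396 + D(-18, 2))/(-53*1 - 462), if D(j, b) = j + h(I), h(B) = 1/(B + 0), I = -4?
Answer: -1511/2060 ≈ -0.73349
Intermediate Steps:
h(B) = 1/B
D(j, b) = -¼ + j (D(j, b) = j + 1/(-4) = j - ¼ = -¼ + j)
(396 + D(-18, 2))/(-53*1 - 462) = (396 + (-¼ - 18))/(-53*1 - 462) = (396 - 73/4)/(-53 - 462) = (1511/4)/(-515) = (1511/4)*(-1/515) = -1511/2060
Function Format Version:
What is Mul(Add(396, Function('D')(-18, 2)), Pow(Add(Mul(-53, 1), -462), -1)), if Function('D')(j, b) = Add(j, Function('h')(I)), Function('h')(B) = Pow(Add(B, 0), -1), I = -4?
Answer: Rational(-1511, 2060) ≈ -0.73349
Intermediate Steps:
Function('h')(B) = Pow(B, -1)
Function('D')(j, b) = Add(Rational(-1, 4), j) (Function('D')(j, b) = Add(j, Pow(-4, -1)) = Add(j, Rational(-1, 4)) = Add(Rational(-1, 4), j))
Mul(Add(396, Function('D')(-18, 2)), Pow(Add(Mul(-53, 1), -462), -1)) = Mul(Add(396, Add(Rational(-1, 4), -18)), Pow(Add(Mul(-53, 1), -462), -1)) = Mul(Add(396, Rational(-73, 4)), Pow(Add(-53, -462), -1)) = Mul(Rational(1511, 4), Pow(-515, -1)) = Mul(Rational(1511, 4), Rational(-1, 515)) = Rational(-1511, 2060)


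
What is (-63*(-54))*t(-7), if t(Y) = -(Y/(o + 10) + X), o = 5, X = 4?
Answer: -60102/5 ≈ -12020.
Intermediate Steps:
t(Y) = -4 - Y/15 (t(Y) = -(Y/(5 + 10) + 4) = -(Y/15 + 4) = -(4 + Y/15) = -4 - Y/15)
(-63*(-54))*t(-7) = (-63*(-54))*(-4 - 1/15*(-7)) = 3402*(-4 + 7/15) = 3402*(-53/15) = -60102/5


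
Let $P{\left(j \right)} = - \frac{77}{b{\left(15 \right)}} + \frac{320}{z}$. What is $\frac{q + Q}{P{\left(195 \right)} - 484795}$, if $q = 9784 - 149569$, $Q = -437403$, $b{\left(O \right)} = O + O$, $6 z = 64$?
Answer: $\frac{17315640}{14543027} \approx 1.1906$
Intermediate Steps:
$z = \frac{32}{3}$ ($z = \frac{1}{6} \cdot 64 = \frac{32}{3} \approx 10.667$)
$b{\left(O \right)} = 2 O$
$q = -139785$
$P{\left(j \right)} = \frac{823}{30}$ ($P{\left(j \right)} = - \frac{77}{2 \cdot 15} + \frac{320}{\frac{32}{3}} = - \frac{77}{30} + 320 \cdot \frac{3}{32} = \left(-77\right) \frac{1}{30} + 30 = - \frac{77}{30} + 30 = \frac{823}{30}$)
$\frac{q + Q}{P{\left(195 \right)} - 484795} = \frac{-139785 - 437403}{\frac{823}{30} - 484795} = - \frac{577188}{- \frac{14543027}{30}} = \left(-577188\right) \left(- \frac{30}{14543027}\right) = \frac{17315640}{14543027}$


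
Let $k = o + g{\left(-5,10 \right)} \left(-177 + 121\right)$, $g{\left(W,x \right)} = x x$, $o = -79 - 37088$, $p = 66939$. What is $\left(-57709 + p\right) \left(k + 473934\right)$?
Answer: $3979671410$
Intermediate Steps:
$o = -37167$ ($o = -79 - 37088 = -37167$)
$g{\left(W,x \right)} = x^{2}$
$k = -42767$ ($k = -37167 + 10^{2} \left(-177 + 121\right) = -37167 + 100 \left(-56\right) = -37167 - 5600 = -42767$)
$\left(-57709 + p\right) \left(k + 473934\right) = \left(-57709 + 66939\right) \left(-42767 + 473934\right) = 9230 \cdot 431167 = 3979671410$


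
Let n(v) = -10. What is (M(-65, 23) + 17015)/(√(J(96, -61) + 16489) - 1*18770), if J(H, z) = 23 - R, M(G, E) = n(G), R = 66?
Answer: -159591925/176148227 - 17005*√16446/352296454 ≈ -0.91220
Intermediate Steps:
M(G, E) = -10
J(H, z) = -43 (J(H, z) = 23 - 1*66 = 23 - 66 = -43)
(M(-65, 23) + 17015)/(√(J(96, -61) + 16489) - 1*18770) = (-10 + 17015)/(√(-43 + 16489) - 1*18770) = 17005/(√16446 - 18770) = 17005/(-18770 + √16446)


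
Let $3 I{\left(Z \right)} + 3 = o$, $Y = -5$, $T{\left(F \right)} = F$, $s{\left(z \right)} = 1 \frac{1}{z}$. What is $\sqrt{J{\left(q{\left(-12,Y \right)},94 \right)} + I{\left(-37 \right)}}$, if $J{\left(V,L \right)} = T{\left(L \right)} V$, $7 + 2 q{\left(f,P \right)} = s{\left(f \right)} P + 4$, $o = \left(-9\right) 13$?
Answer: $\frac{i \sqrt{5811}}{6} \approx 12.705 i$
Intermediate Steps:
$s{\left(z \right)} = \frac{1}{z}$
$o = -117$
$I{\left(Z \right)} = -40$ ($I{\left(Z \right)} = -1 + \frac{1}{3} \left(-117\right) = -1 - 39 = -40$)
$q{\left(f,P \right)} = - \frac{3}{2} + \frac{P}{2 f}$ ($q{\left(f,P \right)} = - \frac{7}{2} + \frac{\frac{P}{f} + 4}{2} = - \frac{7}{2} + \frac{4 + \frac{P}{f}}{2} = - \frac{7}{2} + \left(2 + \frac{P}{2 f}\right) = - \frac{3}{2} + \frac{P}{2 f}$)
$J{\left(V,L \right)} = L V$
$\sqrt{J{\left(q{\left(-12,Y \right)},94 \right)} + I{\left(-37 \right)}} = \sqrt{94 \frac{-5 - -36}{2 \left(-12\right)} - 40} = \sqrt{94 \cdot \frac{1}{2} \left(- \frac{1}{12}\right) \left(-5 + 36\right) - 40} = \sqrt{94 \cdot \frac{1}{2} \left(- \frac{1}{12}\right) 31 - 40} = \sqrt{94 \left(- \frac{31}{24}\right) - 40} = \sqrt{- \frac{1457}{12} - 40} = \sqrt{- \frac{1937}{12}} = \frac{i \sqrt{5811}}{6}$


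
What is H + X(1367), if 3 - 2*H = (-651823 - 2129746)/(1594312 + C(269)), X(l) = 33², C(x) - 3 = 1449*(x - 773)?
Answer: 943603504/864019 ≈ 1092.1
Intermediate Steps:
C(x) = -1120074 + 1449*x (C(x) = 3 + 1449*(x - 773) = 3 + 1449*(-773 + x) = 3 + (-1120077 + 1449*x) = -1120074 + 1449*x)
X(l) = 1089
H = 2686813/864019 (H = 3/2 - (-651823 - 2129746)/(2*(1594312 + (-1120074 + 1449*269))) = 3/2 - (-2781569)/(2*(1594312 + (-1120074 + 389781))) = 3/2 - (-2781569)/(2*(1594312 - 730293)) = 3/2 - (-2781569)/(2*864019) = 3/2 - ½*(-2781569/864019) = 3/2 + 2781569/1728038 = 2686813/864019 ≈ 3.1097)
H + X(1367) = 2686813/864019 + 1089 = 943603504/864019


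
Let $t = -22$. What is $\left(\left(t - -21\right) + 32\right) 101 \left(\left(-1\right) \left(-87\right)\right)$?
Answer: $272397$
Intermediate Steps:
$\left(\left(t - -21\right) + 32\right) 101 \left(\left(-1\right) \left(-87\right)\right) = \left(\left(-22 - -21\right) + 32\right) 101 \left(\left(-1\right) \left(-87\right)\right) = \left(\left(-22 + 21\right) + 32\right) 101 \cdot 87 = \left(-1 + 32\right) 101 \cdot 87 = 31 \cdot 101 \cdot 87 = 3131 \cdot 87 = 272397$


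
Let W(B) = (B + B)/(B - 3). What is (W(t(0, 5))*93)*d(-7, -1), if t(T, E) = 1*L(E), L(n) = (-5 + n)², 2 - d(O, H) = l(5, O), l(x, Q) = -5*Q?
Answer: 0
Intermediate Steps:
d(O, H) = 2 + 5*O (d(O, H) = 2 - (-5)*O = 2 + 5*O)
t(T, E) = (-5 + E)² (t(T, E) = 1*(-5 + E)² = (-5 + E)²)
W(B) = 2*B/(-3 + B) (W(B) = (2*B)/(-3 + B) = 2*B/(-3 + B))
(W(t(0, 5))*93)*d(-7, -1) = ((2*(-5 + 5)²/(-3 + (-5 + 5)²))*93)*(2 + 5*(-7)) = ((2*0²/(-3 + 0²))*93)*(2 - 35) = ((2*0/(-3 + 0))*93)*(-33) = ((2*0/(-3))*93)*(-33) = ((2*0*(-⅓))*93)*(-33) = (0*93)*(-33) = 0*(-33) = 0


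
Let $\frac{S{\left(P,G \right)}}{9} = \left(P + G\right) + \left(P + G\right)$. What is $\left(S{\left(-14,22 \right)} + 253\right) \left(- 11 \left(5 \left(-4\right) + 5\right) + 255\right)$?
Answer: $166740$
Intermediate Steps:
$S{\left(P,G \right)} = 18 G + 18 P$ ($S{\left(P,G \right)} = 9 \left(\left(P + G\right) + \left(P + G\right)\right) = 9 \left(\left(G + P\right) + \left(G + P\right)\right) = 9 \left(2 G + 2 P\right) = 18 G + 18 P$)
$\left(S{\left(-14,22 \right)} + 253\right) \left(- 11 \left(5 \left(-4\right) + 5\right) + 255\right) = \left(\left(18 \cdot 22 + 18 \left(-14\right)\right) + 253\right) \left(- 11 \left(5 \left(-4\right) + 5\right) + 255\right) = \left(\left(396 - 252\right) + 253\right) \left(- 11 \left(-20 + 5\right) + 255\right) = \left(144 + 253\right) \left(\left(-11\right) \left(-15\right) + 255\right) = 397 \left(165 + 255\right) = 397 \cdot 420 = 166740$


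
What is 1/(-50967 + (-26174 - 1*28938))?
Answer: -1/106079 ≈ -9.4269e-6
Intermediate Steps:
1/(-50967 + (-26174 - 1*28938)) = 1/(-50967 + (-26174 - 28938)) = 1/(-50967 - 55112) = 1/(-106079) = -1/106079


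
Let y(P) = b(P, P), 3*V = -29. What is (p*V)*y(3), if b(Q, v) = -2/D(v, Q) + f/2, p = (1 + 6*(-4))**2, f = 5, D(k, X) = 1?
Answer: -15341/6 ≈ -2556.8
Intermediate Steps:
p = 529 (p = (1 - 24)**2 = (-23)**2 = 529)
V = -29/3 (V = (1/3)*(-29) = -29/3 ≈ -9.6667)
b(Q, v) = 1/2 (b(Q, v) = -2/1 + 5/2 = -2*1 + 5*(1/2) = -2 + 5/2 = 1/2)
y(P) = 1/2
(p*V)*y(3) = (529*(-29/3))*(1/2) = -15341/3*1/2 = -15341/6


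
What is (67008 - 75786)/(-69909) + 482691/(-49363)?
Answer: -1586244605/164329427 ≈ -9.6528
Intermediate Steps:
(67008 - 75786)/(-69909) + 482691/(-49363) = -8778*(-1/69909) + 482691*(-1/49363) = 418/3329 - 482691/49363 = -1586244605/164329427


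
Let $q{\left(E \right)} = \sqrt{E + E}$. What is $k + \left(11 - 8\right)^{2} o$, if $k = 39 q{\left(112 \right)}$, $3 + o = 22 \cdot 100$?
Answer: $19773 + 156 \sqrt{14} \approx 20357.0$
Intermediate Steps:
$o = 2197$ ($o = -3 + 22 \cdot 100 = -3 + 2200 = 2197$)
$q{\left(E \right)} = \sqrt{2} \sqrt{E}$ ($q{\left(E \right)} = \sqrt{2 E} = \sqrt{2} \sqrt{E}$)
$k = 156 \sqrt{14}$ ($k = 39 \sqrt{2} \sqrt{112} = 39 \sqrt{2} \cdot 4 \sqrt{7} = 39 \cdot 4 \sqrt{14} = 156 \sqrt{14} \approx 583.7$)
$k + \left(11 - 8\right)^{2} o = 156 \sqrt{14} + \left(11 - 8\right)^{2} \cdot 2197 = 156 \sqrt{14} + 3^{2} \cdot 2197 = 156 \sqrt{14} + 9 \cdot 2197 = 156 \sqrt{14} + 19773 = 19773 + 156 \sqrt{14}$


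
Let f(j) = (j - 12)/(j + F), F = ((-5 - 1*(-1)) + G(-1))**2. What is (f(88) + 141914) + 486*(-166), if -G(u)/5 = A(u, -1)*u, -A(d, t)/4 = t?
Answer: 5266487/86 ≈ 61238.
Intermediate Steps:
A(d, t) = -4*t
G(u) = -20*u (G(u) = -5*(-4*(-1))*u = -20*u)
F = 256 (F = ((-5 - 1*(-1)) - 20*(-1))**2 = ((-5 + 1) + 20)**2 = (-4 + 20)**2 = 16**2 = 256)
f(j) = (-12 + j)/(256 + j) (f(j) = (j - 12)/(j + 256) = (-12 + j)/(256 + j))
(f(88) + 141914) + 486*(-166) = ((-12 + 88)/(256 + 88) + 141914) + 486*(-166) = (76/344 + 141914) - 80676 = ((1/344)*76 + 141914) - 80676 = (19/86 + 141914) - 80676 = 12204623/86 - 80676 = 5266487/86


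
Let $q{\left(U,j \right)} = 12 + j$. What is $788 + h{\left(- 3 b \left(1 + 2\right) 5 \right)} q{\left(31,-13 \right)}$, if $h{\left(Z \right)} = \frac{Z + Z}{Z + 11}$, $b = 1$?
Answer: $\frac{13351}{17} \approx 785.35$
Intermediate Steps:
$h{\left(Z \right)} = \frac{2 Z}{11 + Z}$
$788 + h{\left(- 3 b \left(1 + 2\right) 5 \right)} q{\left(31,-13 \right)} = 788 + \frac{2 \left(-3\right) 1 \left(1 + 2\right) 5}{11 + \left(-3\right) 1 \left(1 + 2\right) 5} \left(12 - 13\right) = 788 + \frac{2 \left(- 3 \cdot 3 \cdot 5\right)}{11 - 3 \cdot 3 \cdot 5} \left(-1\right) = 788 + \frac{2 \left(\left(-3\right) 15\right)}{11 - 45} \left(-1\right) = 788 + 2 \left(-45\right) \frac{1}{11 - 45} \left(-1\right) = 788 + 2 \left(-45\right) \frac{1}{-34} \left(-1\right) = 788 + 2 \left(-45\right) \left(- \frac{1}{34}\right) \left(-1\right) = 788 + \frac{45}{17} \left(-1\right) = 788 - \frac{45}{17} = \frac{13351}{17}$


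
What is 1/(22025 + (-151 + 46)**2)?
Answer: 1/33050 ≈ 3.0257e-5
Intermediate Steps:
1/(22025 + (-151 + 46)**2) = 1/(22025 + (-105)**2) = 1/(22025 + 11025) = 1/33050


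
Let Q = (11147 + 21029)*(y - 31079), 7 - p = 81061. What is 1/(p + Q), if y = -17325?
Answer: -1/1557528158 ≈ -6.4204e-10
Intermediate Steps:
p = -81054 (p = 7 - 1*81061 = 7 - 81061 = -81054)
Q = -1557447104 (Q = (11147 + 21029)*(-17325 - 31079) = 32176*(-48404) = -1557447104)
1/(p + Q) = 1/(-81054 - 1557447104) = 1/(-1557528158) = -1/1557528158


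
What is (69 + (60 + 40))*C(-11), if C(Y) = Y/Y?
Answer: 169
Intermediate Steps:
C(Y) = 1
(69 + (60 + 40))*C(-11) = (69 + (60 + 40))*1 = (69 + 100)*1 = 169*1 = 169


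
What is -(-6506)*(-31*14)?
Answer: -2823604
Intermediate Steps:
-(-6506)*(-31*14) = -(-6506)*(-434) = -1*2823604 = -2823604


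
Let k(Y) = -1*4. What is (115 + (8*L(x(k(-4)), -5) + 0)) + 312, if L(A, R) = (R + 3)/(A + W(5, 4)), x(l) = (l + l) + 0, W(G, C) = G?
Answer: 1297/3 ≈ 432.33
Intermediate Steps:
k(Y) = -4
x(l) = 2*l (x(l) = 2*l + 0 = 2*l)
L(A, R) = (3 + R)/(5 + A) (L(A, R) = (R + 3)/(A + 5) = (3 + R)/(5 + A))
(115 + (8*L(x(k(-4)), -5) + 0)) + 312 = (115 + (8*((3 - 5)/(5 + 2*(-4))) + 0)) + 312 = (115 + (8*(-2/(5 - 8)) + 0)) + 312 = (115 + (8*(-2/(-3)) + 0)) + 312 = (115 + (8*(-1/3*(-2)) + 0)) + 312 = (115 + (8*(2/3) + 0)) + 312 = (115 + (16/3 + 0)) + 312 = (115 + 16/3) + 312 = 361/3 + 312 = 1297/3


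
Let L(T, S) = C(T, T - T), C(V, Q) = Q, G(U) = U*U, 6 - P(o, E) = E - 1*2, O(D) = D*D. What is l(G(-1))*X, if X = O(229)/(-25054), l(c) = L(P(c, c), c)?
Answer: 0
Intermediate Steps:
O(D) = D**2
P(o, E) = 8 - E (P(o, E) = 6 - (E - 1*2) = 6 - (E - 2) = 6 - (-2 + E) = 6 + (2 - E) = 8 - E)
G(U) = U**2
L(T, S) = 0 (L(T, S) = T - T = 0)
l(c) = 0
X = -52441/25054 (X = 229**2/(-25054) = 52441*(-1/25054) = -52441/25054 ≈ -2.0931)
l(G(-1))*X = 0*(-52441/25054) = 0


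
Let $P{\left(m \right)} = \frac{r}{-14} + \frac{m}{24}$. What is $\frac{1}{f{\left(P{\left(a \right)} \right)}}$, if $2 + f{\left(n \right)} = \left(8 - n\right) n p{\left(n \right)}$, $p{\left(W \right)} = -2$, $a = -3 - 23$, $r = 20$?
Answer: $\frac{3528}{179257} \approx 0.019681$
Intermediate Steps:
$a = -26$ ($a = -3 - 23 = -26$)
$P{\left(m \right)} = - \frac{10}{7} + \frac{m}{24}$ ($P{\left(m \right)} = \frac{20}{-14} + \frac{m}{24} = 20 \left(- \frac{1}{14}\right) + m \frac{1}{24} = - \frac{10}{7} + \frac{m}{24}$)
$f{\left(n \right)} = -2 - 2 n \left(8 - n\right)$ ($f{\left(n \right)} = -2 + \left(8 - n\right) n \left(-2\right) = -2 + n \left(8 - n\right) \left(-2\right) = -2 - 2 n \left(8 - n\right)$)
$\frac{1}{f{\left(P{\left(a \right)} \right)}} = \frac{1}{-2 - 16 \left(- \frac{10}{7} + \frac{1}{24} \left(-26\right)\right) + 2 \left(- \frac{10}{7} + \frac{1}{24} \left(-26\right)\right)^{2}} = \frac{1}{-2 - 16 \left(- \frac{10}{7} - \frac{13}{12}\right) + 2 \left(- \frac{10}{7} - \frac{13}{12}\right)^{2}} = \frac{1}{-2 - - \frac{844}{21} + 2 \left(- \frac{211}{84}\right)^{2}} = \frac{1}{-2 + \frac{844}{21} + 2 \cdot \frac{44521}{7056}} = \frac{1}{-2 + \frac{844}{21} + \frac{44521}{3528}} = \frac{1}{\frac{179257}{3528}} = \frac{3528}{179257}$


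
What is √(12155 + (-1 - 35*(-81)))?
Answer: √14989 ≈ 122.43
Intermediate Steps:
√(12155 + (-1 - 35*(-81))) = √(12155 + (-1 + 2835)) = √(12155 + 2834) = √14989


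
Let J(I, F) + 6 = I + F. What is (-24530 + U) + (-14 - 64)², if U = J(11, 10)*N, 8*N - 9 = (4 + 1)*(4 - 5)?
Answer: -36877/2 ≈ -18439.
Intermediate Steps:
J(I, F) = -6 + F + I (J(I, F) = -6 + (I + F) = -6 + (F + I) = -6 + F + I)
N = ½ (N = 9/8 + ((4 + 1)*(4 - 5))/8 = 9/8 + (5*(-1))/8 = 9/8 + (⅛)*(-5) = 9/8 - 5/8 = ½ ≈ 0.50000)
U = 15/2 (U = (-6 + 10 + 11)*(½) = 15*(½) = 15/2 ≈ 7.5000)
(-24530 + U) + (-14 - 64)² = (-24530 + 15/2) + (-14 - 64)² = -49045/2 + (-78)² = -49045/2 + 6084 = -36877/2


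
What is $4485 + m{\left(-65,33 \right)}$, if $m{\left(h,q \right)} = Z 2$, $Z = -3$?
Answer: $4479$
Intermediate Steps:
$m{\left(h,q \right)} = -6$ ($m{\left(h,q \right)} = \left(-3\right) 2 = -6$)
$4485 + m{\left(-65,33 \right)} = 4485 - 6 = 4479$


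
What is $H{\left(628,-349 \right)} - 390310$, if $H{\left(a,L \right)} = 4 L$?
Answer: $-391706$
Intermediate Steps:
$H{\left(628,-349 \right)} - 390310 = 4 \left(-349\right) - 390310 = -1396 - 390310 = -391706$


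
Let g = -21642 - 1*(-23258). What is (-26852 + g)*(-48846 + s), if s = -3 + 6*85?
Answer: 1219883004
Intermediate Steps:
g = 1616 (g = -21642 + 23258 = 1616)
s = 507 (s = -3 + 510 = 507)
(-26852 + g)*(-48846 + s) = (-26852 + 1616)*(-48846 + 507) = -25236*(-48339) = 1219883004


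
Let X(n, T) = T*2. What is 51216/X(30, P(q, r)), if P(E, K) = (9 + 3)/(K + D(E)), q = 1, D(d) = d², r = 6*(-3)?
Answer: -36278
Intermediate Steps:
r = -18
P(E, K) = 12/(K + E²) (P(E, K) = (9 + 3)/(K + E²) = 12/(K + E²))
X(n, T) = 2*T
51216/X(30, P(q, r)) = 51216/((2*(12/(-18 + 1²)))) = 51216/((2*(12/(-18 + 1)))) = 51216/((2*(12/(-17)))) = 51216/((2*(12*(-1/17)))) = 51216/((2*(-12/17))) = 51216/(-24/17) = 51216*(-17/24) = -36278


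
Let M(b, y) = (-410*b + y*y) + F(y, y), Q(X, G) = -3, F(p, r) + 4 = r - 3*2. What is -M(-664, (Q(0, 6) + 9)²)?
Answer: -273562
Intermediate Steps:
F(p, r) = -10 + r (F(p, r) = -4 + (r - 3*2) = -4 + (r - 6) = -4 + (-6 + r) = -10 + r)
M(b, y) = -10 + y + y² - 410*b (M(b, y) = (-410*b + y*y) + (-10 + y) = (-410*b + y²) + (-10 + y) = (y² - 410*b) + (-10 + y) = -10 + y + y² - 410*b)
-M(-664, (Q(0, 6) + 9)²) = -(-10 + (-3 + 9)² + ((-3 + 9)²)² - 410*(-664)) = -(-10 + 6² + (6²)² + 272240) = -(-10 + 36 + 36² + 272240) = -(-10 + 36 + 1296 + 272240) = -1*273562 = -273562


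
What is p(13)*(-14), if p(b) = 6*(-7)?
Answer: 588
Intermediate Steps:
p(b) = -42
p(13)*(-14) = -42*(-14) = 588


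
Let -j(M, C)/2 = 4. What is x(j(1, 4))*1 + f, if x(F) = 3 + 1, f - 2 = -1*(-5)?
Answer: 11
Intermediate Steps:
j(M, C) = -8 (j(M, C) = -2*4 = -8)
f = 7 (f = 2 - 1*(-5) = 2 + 5 = 7)
x(F) = 4
x(j(1, 4))*1 + f = 4*1 + 7 = 4 + 7 = 11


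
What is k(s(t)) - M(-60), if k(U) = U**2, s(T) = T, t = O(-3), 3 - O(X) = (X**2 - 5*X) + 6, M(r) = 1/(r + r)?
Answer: 87481/120 ≈ 729.01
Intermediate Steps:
M(r) = 1/(2*r)
O(X) = -3 - X**2 + 5*X (O(X) = 3 - ((X**2 - 5*X) + 6) = 3 - (6 + X**2 - 5*X) = 3 + (-6 - X**2 + 5*X) = -3 - X**2 + 5*X)
t = -27 (t = -3 - 1*(-3)**2 + 5*(-3) = -3 - 1*9 - 15 = -3 - 9 - 15 = -27)
k(s(t)) - M(-60) = (-27)**2 - 1/(2*(-60)) = 729 - (-1)/(2*60) = 729 - 1*(-1/120) = 729 + 1/120 = 87481/120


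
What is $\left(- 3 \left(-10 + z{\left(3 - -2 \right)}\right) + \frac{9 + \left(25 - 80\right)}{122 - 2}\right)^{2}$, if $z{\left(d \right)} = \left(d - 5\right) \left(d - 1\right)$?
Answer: $\frac{3157729}{3600} \approx 877.15$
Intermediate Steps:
$z{\left(d \right)} = \left(-1 + d\right) \left(-5 + d\right)$ ($z{\left(d \right)} = \left(-5 + d\right) \left(-1 + d\right) = \left(-1 + d\right) \left(-5 + d\right)$)
$\left(- 3 \left(-10 + z{\left(3 - -2 \right)}\right) + \frac{9 + \left(25 - 80\right)}{122 - 2}\right)^{2} = \left(- 3 \left(-10 + \left(5 + \left(3 - -2\right)^{2} - 6 \left(3 - -2\right)\right)\right) + \frac{9 + \left(25 - 80\right)}{122 - 2}\right)^{2} = \left(- 3 \left(-10 + \left(5 + \left(3 + 2\right)^{2} - 6 \left(3 + 2\right)\right)\right) + \frac{9 - 55}{120}\right)^{2} = \left(- 3 \left(-10 + \left(5 + 5^{2} - 30\right)\right) - \frac{23}{60}\right)^{2} = \left(- 3 \left(-10 + \left(5 + 25 - 30\right)\right) - \frac{23}{60}\right)^{2} = \left(- 3 \left(-10 + 0\right) - \frac{23}{60}\right)^{2} = \left(\left(-3\right) \left(-10\right) - \frac{23}{60}\right)^{2} = \left(30 - \frac{23}{60}\right)^{2} = \left(\frac{1777}{60}\right)^{2} = \frac{3157729}{3600}$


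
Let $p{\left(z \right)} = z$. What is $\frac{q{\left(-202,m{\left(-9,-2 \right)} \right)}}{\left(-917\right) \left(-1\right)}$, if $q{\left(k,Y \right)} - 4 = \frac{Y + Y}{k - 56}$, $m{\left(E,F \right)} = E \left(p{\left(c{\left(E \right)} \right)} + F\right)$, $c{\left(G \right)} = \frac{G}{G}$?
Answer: $\frac{169}{39431} \approx 0.004286$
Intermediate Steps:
$c{\left(G \right)} = 1$
$m{\left(E,F \right)} = E \left(1 + F\right)$
$q{\left(k,Y \right)} = 4 + \frac{2 Y}{-56 + k}$ ($q{\left(k,Y \right)} = 4 + \frac{Y + Y}{k - 56} = 4 + \frac{2 Y}{-56 + k}$)
$\frac{q{\left(-202,m{\left(-9,-2 \right)} \right)}}{\left(-917\right) \left(-1\right)} = \frac{2 \frac{1}{-56 - 202} \left(-112 - 9 \left(1 - 2\right) + 2 \left(-202\right)\right)}{\left(-917\right) \left(-1\right)} = \frac{2 \frac{1}{-258} \left(-112 - -9 - 404\right)}{917} = 2 \left(- \frac{1}{258}\right) \left(-112 + 9 - 404\right) \frac{1}{917} = 2 \left(- \frac{1}{258}\right) \left(-507\right) \frac{1}{917} = \frac{169}{43} \cdot \frac{1}{917} = \frac{169}{39431}$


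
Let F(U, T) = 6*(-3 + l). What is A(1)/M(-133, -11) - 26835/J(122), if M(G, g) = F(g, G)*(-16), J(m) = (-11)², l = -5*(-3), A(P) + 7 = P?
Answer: -5152199/23232 ≈ -221.77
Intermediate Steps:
A(P) = -7 + P
l = 15
F(U, T) = 72 (F(U, T) = 6*(-3 + 15) = 6*12 = 72)
J(m) = 121
M(G, g) = -1152 (M(G, g) = 72*(-16) = -1152)
A(1)/M(-133, -11) - 26835/J(122) = (-7 + 1)/(-1152) - 26835/121 = -6*(-1/1152) - 26835*1/121 = 1/192 - 26835/121 = -5152199/23232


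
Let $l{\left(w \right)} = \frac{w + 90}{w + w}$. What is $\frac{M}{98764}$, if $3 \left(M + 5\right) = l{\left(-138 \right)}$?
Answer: $- \frac{341}{6814716} \approx -5.0039 \cdot 10^{-5}$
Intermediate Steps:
$l{\left(w \right)} = \frac{90 + w}{2 w}$
$M = - \frac{341}{69}$ ($M = -5 + \frac{\frac{1}{2} \frac{1}{-138} \left(90 - 138\right)}{3} = -5 + \frac{\frac{1}{2} \left(- \frac{1}{138}\right) \left(-48\right)}{3} = -5 + \frac{1}{3} \cdot \frac{4}{23} = -5 + \frac{4}{69} = - \frac{341}{69} \approx -4.942$)
$\frac{M}{98764} = - \frac{341}{69 \cdot 98764} = \left(- \frac{341}{69}\right) \frac{1}{98764} = - \frac{341}{6814716}$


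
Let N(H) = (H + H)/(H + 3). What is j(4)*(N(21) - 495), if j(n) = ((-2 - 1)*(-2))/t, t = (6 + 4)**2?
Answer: -5919/200 ≈ -29.595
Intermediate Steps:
t = 100 (t = 10**2 = 100)
N(H) = 2*H/(3 + H) (N(H) = (2*H)/(3 + H) = 2*H/(3 + H))
j(n) = 3/50 (j(n) = ((-2 - 1)*(-2))/100 = -3*(-2)*(1/100) = 6*(1/100) = 3/50)
j(4)*(N(21) - 495) = 3*(2*21/(3 + 21) - 495)/50 = 3*(2*21/24 - 495)/50 = 3*(2*21*(1/24) - 495)/50 = 3*(7/4 - 495)/50 = (3/50)*(-1973/4) = -5919/200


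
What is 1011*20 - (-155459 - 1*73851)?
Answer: 249530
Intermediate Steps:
1011*20 - (-155459 - 1*73851) = 20220 - (-155459 - 73851) = 20220 - 1*(-229310) = 20220 + 229310 = 249530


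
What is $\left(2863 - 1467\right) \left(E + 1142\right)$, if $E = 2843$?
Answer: $5563060$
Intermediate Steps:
$\left(2863 - 1467\right) \left(E + 1142\right) = \left(2863 - 1467\right) \left(2843 + 1142\right) = 1396 \cdot 3985 = 5563060$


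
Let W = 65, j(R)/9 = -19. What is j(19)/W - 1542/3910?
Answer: -76884/25415 ≈ -3.0251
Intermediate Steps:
j(R) = -171 (j(R) = 9*(-19) = -171)
j(19)/W - 1542/3910 = -171/65 - 1542/3910 = -171*1/65 - 1542*1/3910 = -171/65 - 771/1955 = -76884/25415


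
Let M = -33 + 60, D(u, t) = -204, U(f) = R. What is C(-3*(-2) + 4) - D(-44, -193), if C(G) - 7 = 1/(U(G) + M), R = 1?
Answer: 5909/28 ≈ 211.04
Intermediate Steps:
U(f) = 1
M = 27
C(G) = 197/28 (C(G) = 7 + 1/(1 + 27) = 7 + 1/28 = 197/28)
C(-3*(-2) + 4) - D(-44, -193) = 197/28 - 1*(-204) = 197/28 + 204 = 5909/28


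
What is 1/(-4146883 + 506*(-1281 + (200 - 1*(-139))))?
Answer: -1/4623535 ≈ -2.1628e-7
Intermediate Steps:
1/(-4146883 + 506*(-1281 + (200 - 1*(-139)))) = 1/(-4146883 + 506*(-1281 + (200 + 139))) = 1/(-4146883 + 506*(-1281 + 339)) = 1/(-4146883 + 506*(-942)) = 1/(-4146883 - 476652) = 1/(-4623535) = -1/4623535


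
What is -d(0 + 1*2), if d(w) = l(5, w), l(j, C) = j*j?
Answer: -25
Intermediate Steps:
l(j, C) = j**2
d(w) = 25 (d(w) = 5**2 = 25)
-d(0 + 1*2) = -1*25 = -25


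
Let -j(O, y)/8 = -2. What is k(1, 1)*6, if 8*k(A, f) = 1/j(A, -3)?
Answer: 3/64 ≈ 0.046875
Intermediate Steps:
j(O, y) = 16 (j(O, y) = -8*(-2) = 16)
k(A, f) = 1/128 (k(A, f) = (1/8)/16 = (1/8)*(1/16) = 1/128)
k(1, 1)*6 = (1/128)*6 = 3/64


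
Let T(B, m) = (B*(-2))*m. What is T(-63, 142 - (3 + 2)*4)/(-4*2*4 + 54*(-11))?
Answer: -7686/313 ≈ -24.556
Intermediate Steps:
T(B, m) = -2*B*m (T(B, m) = (-2*B)*m = -2*B*m)
T(-63, 142 - (3 + 2)*4)/(-4*2*4 + 54*(-11)) = (-2*(-63)*(142 - (3 + 2)*4))/(-4*2*4 + 54*(-11)) = (-2*(-63)*(142 - 5*4))/(-8*4 - 594) = (-2*(-63)*(142 - 1*20))/(-32 - 594) = -2*(-63)*(142 - 20)/(-626) = -2*(-63)*122*(-1/626) = 15372*(-1/626) = -7686/313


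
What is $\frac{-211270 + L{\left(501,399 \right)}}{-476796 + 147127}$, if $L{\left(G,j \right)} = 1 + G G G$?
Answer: $- \frac{125540232}{329669} \approx -380.81$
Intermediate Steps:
$L{\left(G,j \right)} = 1 + G^{3}$ ($L{\left(G,j \right)} = 1 + G^{2} G = 1 + G^{3}$)
$\frac{-211270 + L{\left(501,399 \right)}}{-476796 + 147127} = \frac{-211270 + \left(1 + 501^{3}\right)}{-476796 + 147127} = \frac{-211270 + \left(1 + 125751501\right)}{-329669} = \left(-211270 + 125751502\right) \left(- \frac{1}{329669}\right) = 125540232 \left(- \frac{1}{329669}\right) = - \frac{125540232}{329669}$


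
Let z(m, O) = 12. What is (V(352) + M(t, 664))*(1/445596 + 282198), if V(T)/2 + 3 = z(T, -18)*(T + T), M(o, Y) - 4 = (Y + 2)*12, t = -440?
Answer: 1564661211011987/222798 ≈ 7.0228e+9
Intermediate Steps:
M(o, Y) = 28 + 12*Y (M(o, Y) = 4 + (Y + 2)*12 = 4 + (2 + Y)*12 = 4 + (24 + 12*Y) = 28 + 12*Y)
V(T) = -6 + 48*T (V(T) = -6 + 2*(12*(T + T)) = -6 + 2*(12*(2*T)) = -6 + 2*(24*T) = -6 + 48*T)
(V(352) + M(t, 664))*(1/445596 + 282198) = ((-6 + 48*352) + (28 + 12*664))*(1/445596 + 282198) = ((-6 + 16896) + (28 + 7968))*(1/445596 + 282198) = (16890 + 7996)*(125746300009/445596) = 24886*(125746300009/445596) = 1564661211011987/222798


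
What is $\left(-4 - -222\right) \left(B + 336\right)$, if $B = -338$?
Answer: $-436$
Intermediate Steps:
$\left(-4 - -222\right) \left(B + 336\right) = \left(-4 - -222\right) \left(-338 + 336\right) = \left(-4 + 222\right) \left(-2\right) = 218 \left(-2\right) = -436$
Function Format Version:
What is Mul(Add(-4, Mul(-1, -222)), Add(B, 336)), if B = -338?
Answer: -436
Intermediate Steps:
Mul(Add(-4, Mul(-1, -222)), Add(B, 336)) = Mul(Add(-4, Mul(-1, -222)), Add(-338, 336)) = Mul(Add(-4, 222), -2) = Mul(218, -2) = -436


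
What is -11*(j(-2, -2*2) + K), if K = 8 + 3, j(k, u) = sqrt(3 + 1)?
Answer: -143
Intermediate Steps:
j(k, u) = 2 (j(k, u) = sqrt(4) = 2)
K = 11
-11*(j(-2, -2*2) + K) = -11*(2 + 11) = -11*13 = -143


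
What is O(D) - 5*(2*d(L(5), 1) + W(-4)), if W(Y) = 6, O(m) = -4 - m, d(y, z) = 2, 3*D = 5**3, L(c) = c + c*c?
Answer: -287/3 ≈ -95.667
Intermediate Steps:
L(c) = c + c**2
D = 125/3 (D = (1/3)*5**3 = (1/3)*125 = 125/3 ≈ 41.667)
O(D) - 5*(2*d(L(5), 1) + W(-4)) = (-4 - 1*125/3) - 5*(2*2 + 6) = (-4 - 125/3) - 5*(4 + 6) = -137/3 - 5*10 = -137/3 - 50 = -287/3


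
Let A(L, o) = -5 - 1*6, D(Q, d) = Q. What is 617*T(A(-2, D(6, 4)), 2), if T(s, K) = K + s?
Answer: -5553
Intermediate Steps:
A(L, o) = -11 (A(L, o) = -5 - 6 = -11)
617*T(A(-2, D(6, 4)), 2) = 617*(2 - 11) = 617*(-9) = -5553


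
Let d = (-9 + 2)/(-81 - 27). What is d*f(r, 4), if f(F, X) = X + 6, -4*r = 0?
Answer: 35/54 ≈ 0.64815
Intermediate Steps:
r = 0 (r = -¼*0 = 0)
d = 7/108 (d = -7/(-108) = -7*(-1/108) = 7/108 ≈ 0.064815)
f(F, X) = 6 + X
d*f(r, 4) = 7*(6 + 4)/108 = (7/108)*10 = 35/54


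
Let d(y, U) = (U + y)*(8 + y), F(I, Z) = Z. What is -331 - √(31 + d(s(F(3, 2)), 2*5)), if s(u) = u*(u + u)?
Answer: -331 - √319 ≈ -348.86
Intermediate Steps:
s(u) = 2*u² (s(u) = u*(2*u) = 2*u²)
d(y, U) = (8 + y)*(U + y)
-331 - √(31 + d(s(F(3, 2)), 2*5)) = -331 - √(31 + ((2*2²)² + 8*(2*5) + 8*(2*2²) + (2*5)*(2*2²))) = -331 - √(31 + ((2*4)² + 8*10 + 8*(2*4) + 10*(2*4))) = -331 - √(31 + (8² + 80 + 8*8 + 10*8)) = -331 - √(31 + (64 + 80 + 64 + 80)) = -331 - √(31 + 288) = -331 - √319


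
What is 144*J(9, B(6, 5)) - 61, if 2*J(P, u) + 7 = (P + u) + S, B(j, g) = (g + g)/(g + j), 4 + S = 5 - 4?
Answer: -743/11 ≈ -67.545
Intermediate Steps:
S = -3 (S = -4 + (5 - 4) = -4 + 1 = -3)
B(j, g) = 2*g/(g + j) (B(j, g) = (2*g)/(g + j) = 2*g/(g + j))
J(P, u) = -5 + P/2 + u/2 (J(P, u) = -7/2 + ((P + u) - 3)/2 = -7/2 + (-3 + P + u)/2 = -7/2 + (-3/2 + P/2 + u/2) = -5 + P/2 + u/2)
144*J(9, B(6, 5)) - 61 = 144*(-5 + (1/2)*9 + (2*5/(5 + 6))/2) - 61 = 144*(-5 + 9/2 + (2*5/11)/2) - 61 = 144*(-5 + 9/2 + (2*5*(1/11))/2) - 61 = 144*(-5 + 9/2 + (1/2)*(10/11)) - 61 = 144*(-5 + 9/2 + 5/11) - 61 = 144*(-1/22) - 61 = -72/11 - 61 = -743/11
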